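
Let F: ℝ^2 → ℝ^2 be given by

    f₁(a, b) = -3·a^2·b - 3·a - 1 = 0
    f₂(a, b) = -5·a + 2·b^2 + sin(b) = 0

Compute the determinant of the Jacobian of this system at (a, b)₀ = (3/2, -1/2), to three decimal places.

-35.434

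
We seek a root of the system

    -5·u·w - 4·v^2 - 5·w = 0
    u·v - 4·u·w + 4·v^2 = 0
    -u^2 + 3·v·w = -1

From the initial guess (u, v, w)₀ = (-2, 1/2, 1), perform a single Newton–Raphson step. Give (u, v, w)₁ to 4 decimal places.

At (-2, 1/2, 1): F = (4.0000, 8.0000, -1.5000).
Jacobian J = [[-5·w, -8·v, -5·u - 5], [v - 4·w, u + 8·v, -4·u], [-2·u, 3·w, 3·v]].
At the point, J = [[-5.0000, -4.0000, 5.0000], [-3.5000, 2.0000, 8.0000], [4.0000, 3.0000, 1.5000]] (det J = -136.5000).
Solving J·Δ = −F gives Δ = (1.0769, -0.7674, -0.3370).
Then the next iterate is (u, v, w)₁ = (-0.9231, -0.2674, 0.6630).

(-0.9231, -0.2674, 0.6630)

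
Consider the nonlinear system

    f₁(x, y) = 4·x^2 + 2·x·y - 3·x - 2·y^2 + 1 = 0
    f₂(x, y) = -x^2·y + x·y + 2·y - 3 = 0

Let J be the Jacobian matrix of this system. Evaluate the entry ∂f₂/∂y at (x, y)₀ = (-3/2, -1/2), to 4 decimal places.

-1.7500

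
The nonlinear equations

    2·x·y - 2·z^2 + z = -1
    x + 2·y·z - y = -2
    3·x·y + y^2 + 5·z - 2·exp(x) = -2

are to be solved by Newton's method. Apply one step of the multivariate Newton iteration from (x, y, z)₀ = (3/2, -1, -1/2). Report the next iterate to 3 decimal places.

(12.000, -40.432, 46.932)

At (3/2, -1, -1/2): F = (-3.000, 5.500, -12.96338).
Jacobian J = [[2·y, 2·x, -4·z + 1], [1, 2·z - 1, 2·y], [3·y - 2·exp(x), 3·x + 2·y, 5]].
At the point, J = [[-2.000, 3.000, 3.000], [1.000, -2.000, -2.000], [-11.96338, 2.500, 5.000]] (det J = 2.500).
Solving J·Δ = −F gives Δ = (10.500, -39.432, 47.432).
Then the next iterate is (x, y, z)₁ = (12.000, -40.432, 46.932).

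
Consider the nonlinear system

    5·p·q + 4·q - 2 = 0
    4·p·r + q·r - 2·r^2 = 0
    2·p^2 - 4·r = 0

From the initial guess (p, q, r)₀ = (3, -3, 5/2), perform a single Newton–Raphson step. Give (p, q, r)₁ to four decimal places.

(1.2434, -1.2815, -0.7698)

At (3, -3, 5/2): F = (-59.0000, 10.0000, 8.0000).
Jacobian J = [[5·q, 5·p + 4, 0], [4·r, r, 4·p + q - 4·r], [4·p, 0, -4]].
At the point, J = [[-15.0000, 19.0000, 0.0000], [10.0000, 2.5000, -1.0000], [12.0000, 0.0000, -4.0000]] (det J = 682.0000).
Solving J·Δ = −F gives Δ = (-1.7566, 1.7185, -3.2698).
Then the next iterate is (p, q, r)₁ = (1.2434, -1.2815, -0.7698).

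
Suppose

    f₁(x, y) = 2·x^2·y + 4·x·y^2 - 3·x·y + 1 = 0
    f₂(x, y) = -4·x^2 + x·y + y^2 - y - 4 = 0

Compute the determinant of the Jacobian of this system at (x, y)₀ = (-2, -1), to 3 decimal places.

-525.000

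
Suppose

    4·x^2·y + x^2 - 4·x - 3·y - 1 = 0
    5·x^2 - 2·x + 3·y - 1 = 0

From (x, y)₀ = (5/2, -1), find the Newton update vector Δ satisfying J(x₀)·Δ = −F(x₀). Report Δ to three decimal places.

(-1.012, 0.342)

At (5/2, -1): F = (-26.750, 22.250).
Jacobian J = [[8·x·y + 2·x - 4, 4·x^2 - 3], [10·x - 2, 3]].
At the point, J = [[-19.000, 22.000], [23.000, 3.000]] (det J = -563.000).
Solving J·Δ = −F gives Δ = (-1.012, 0.342).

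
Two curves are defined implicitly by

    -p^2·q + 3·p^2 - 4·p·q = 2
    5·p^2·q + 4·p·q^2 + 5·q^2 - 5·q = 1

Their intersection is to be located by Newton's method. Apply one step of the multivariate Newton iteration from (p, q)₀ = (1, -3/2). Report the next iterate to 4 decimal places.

(0.6937, -0.7190)

At (1, -3/2): F = (8.5000, 19.2500).
Jacobian J = [[-2·p·q + 6·p - 4·q, -p^2 - 4·p], [10·p·q + 4·q^2, 5·p^2 + 8·p·q + 10·q - 5]].
At the point, J = [[15.0000, -5.0000], [-6.0000, -27.0000]] (det J = -435.0000).
Solving J·Δ = −F gives Δ = (-0.3063, 0.7810).
Then the next iterate is (p, q)₁ = (0.6937, -0.7190).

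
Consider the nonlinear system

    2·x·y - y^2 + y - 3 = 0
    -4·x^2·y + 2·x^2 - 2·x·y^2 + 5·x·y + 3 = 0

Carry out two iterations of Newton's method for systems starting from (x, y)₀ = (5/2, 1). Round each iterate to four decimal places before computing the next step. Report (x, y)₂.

At (5/2, 1): F = (2.0000, -2.0000).
Jacobian J = [[2·y, 2·x - 2·y + 1], [-8·x·y + 4·x - 2·y^2 + 5·y, -4·x^2 - 4·x·y + 5·x]].
At the point, J = [[2.0000, 4.0000], [-7.0000, -22.5000]] (det J = -17.0000).
Solving J·Δ = −F gives Δ = (-2.1765, 0.5882).
Then the next iterate is (x, y)₁ = (0.3235, 1.5882).
Round to (0.3235, 1.5882) and repeat: F = (-2.906614, 3.481404), J = [[3.1764, -1.5294], [0.079980, -0.856240]].
Δ = (3.0080, 4.3469), so (x, y)₂ = (3.3315, 5.9351).

(3.3315, 5.9351)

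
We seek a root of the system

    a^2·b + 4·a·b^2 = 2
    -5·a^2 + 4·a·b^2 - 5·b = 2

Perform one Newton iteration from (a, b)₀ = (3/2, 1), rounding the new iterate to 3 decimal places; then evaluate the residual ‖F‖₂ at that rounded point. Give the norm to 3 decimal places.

At (3/2, 1): F = (6.250, -12.250).
Jacobian J = [[2·a·b + 4·b^2, a^2 + 8·a·b], [-10·a + 4·b^2, 8·a·b - 5]].
At the point, J = [[7.000, 14.250], [-11.000, 7.000]] (det J = 205.750).
Solving J·Δ = −F gives Δ = (-1.061, 0.083).
Then the next iterate is (a, b)₁ = (0.439, 1.083).
Re-evaluating at (0.439, 1.083): F = (0.26831, -6.31901), so ‖F‖₂ = 6.325.

6.325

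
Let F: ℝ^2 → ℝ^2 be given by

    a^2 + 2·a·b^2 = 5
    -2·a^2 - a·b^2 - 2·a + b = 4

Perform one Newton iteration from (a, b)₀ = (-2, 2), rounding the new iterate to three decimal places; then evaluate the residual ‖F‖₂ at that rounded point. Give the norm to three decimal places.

6.084

At (-2, 2): F = (-17.000, 2.000).
Jacobian J = [[2·a + 2·b^2, 4·a·b], [-4·a - b^2 - 2, -2·a·b + 1]].
At the point, J = [[4.000, -16.000], [2.000, 9.000]] (det J = 68.000).
Solving J·Δ = −F gives Δ = (1.779, -0.618).
Then the next iterate is (a, b)₁ = (-0.221, 1.382).
Re-evaluating at (-0.221, 1.382): F = (-5.79535, -1.85159), so ‖F‖₂ = 6.084.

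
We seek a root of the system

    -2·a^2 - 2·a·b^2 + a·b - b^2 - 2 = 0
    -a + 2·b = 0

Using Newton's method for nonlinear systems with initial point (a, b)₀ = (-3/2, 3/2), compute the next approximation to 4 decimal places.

At (-3/2, 3/2): F = (-4.2500, 4.5000).
Jacobian J = [[-4·a - 2·b^2 + b, -4·a·b + a - 2·b], [-1, 2]].
At the point, J = [[3.0000, 4.5000], [-1.0000, 2.0000]] (det J = 10.5000).
Solving J·Δ = −F gives Δ = (2.7381, -0.8810).
Then the next iterate is (a, b)₁ = (1.2381, 0.6190).

(1.2381, 0.6190)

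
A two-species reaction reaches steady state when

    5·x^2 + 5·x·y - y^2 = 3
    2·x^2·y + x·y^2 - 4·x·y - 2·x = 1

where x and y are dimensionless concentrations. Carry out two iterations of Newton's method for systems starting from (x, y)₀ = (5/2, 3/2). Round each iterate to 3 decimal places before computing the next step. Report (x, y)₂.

(0.709, 3.670)

At (5/2, 3/2): F = (44.750, 3.375).
Jacobian J = [[10·x + 5·y, 5·x - 2·y], [4·x·y + y^2 - 4·y - 2, 2·x^2 + 2·x·y - 4·x]].
At the point, J = [[32.500, 9.500], [9.250, 10.000]] (det J = 237.125).
Solving J·Δ = −F gives Δ = (-1.752, 1.283).
Then the next iterate is (x, y)₁ = (0.748, 2.783).
Round to (0.748, 2.783) and repeat: F = (2.46085, -1.91521), J = [[21.395, -1.826], [2.93982, 2.29038]].
Δ = (-0.039, 0.887), so (x, y)₂ = (0.709, 3.670).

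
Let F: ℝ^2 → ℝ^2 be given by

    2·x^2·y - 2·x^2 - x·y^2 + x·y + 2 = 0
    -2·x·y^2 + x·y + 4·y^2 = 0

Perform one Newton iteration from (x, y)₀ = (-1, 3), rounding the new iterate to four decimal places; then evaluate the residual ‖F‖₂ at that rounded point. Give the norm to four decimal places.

13.9072

At (-1, 3): F = (12.0000, 51.0000).
Jacobian J = [[4·x·y - 4·x - y^2 + y, 2·x^2 - 2·x·y + x], [-2·y^2 + y, -4·x·y + x + 8·y]].
At the point, J = [[-14.0000, 7.0000], [-15.0000, 35.0000]] (det J = -385.0000).
Solving J·Δ = −F gives Δ = (0.1636, -1.3870).
Then the next iterate is (x, y)₁ = (-0.8364, 1.6130).
Re-evaluating at (-0.8364, 1.6130): F = (3.684673, 13.410202), so ‖F‖₂ = 13.9072.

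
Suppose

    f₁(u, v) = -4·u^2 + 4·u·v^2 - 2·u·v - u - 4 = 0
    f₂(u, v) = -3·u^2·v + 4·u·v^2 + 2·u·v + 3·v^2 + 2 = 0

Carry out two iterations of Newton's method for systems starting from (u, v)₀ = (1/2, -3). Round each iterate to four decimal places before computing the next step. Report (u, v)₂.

At (1/2, -3): F = (15.5000, 46.2500).
Jacobian J = [[-8·u + 4·v^2 - 2·v - 1, 8·u·v - 2·u], [-6·u·v + 4·v^2 + 2·v, -3·u^2 + 8·u·v + 2·u + 6·v]].
At the point, J = [[37.0000, -13.0000], [39.0000, -29.7500]] (det J = -593.7500).
Solving J·Δ = −F gives Δ = (0.2360, 1.8640).
Then the next iterate is (u, v)₁ = (0.7360, -1.1360).
Round to (0.7360, -1.1360) and repeat: F = (-1.431372, 9.844616), J = [[0.545984, -8.160768], [7.906560, -13.657856]].
Δ = (-1.7504, -0.2925), so (u, v)₂ = (-1.0144, -1.4285).

(-1.0144, -1.4285)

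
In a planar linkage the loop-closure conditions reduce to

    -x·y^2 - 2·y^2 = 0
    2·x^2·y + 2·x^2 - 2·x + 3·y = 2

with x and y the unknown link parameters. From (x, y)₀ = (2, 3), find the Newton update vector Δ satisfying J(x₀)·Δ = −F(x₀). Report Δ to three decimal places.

(-0.715, -1.232)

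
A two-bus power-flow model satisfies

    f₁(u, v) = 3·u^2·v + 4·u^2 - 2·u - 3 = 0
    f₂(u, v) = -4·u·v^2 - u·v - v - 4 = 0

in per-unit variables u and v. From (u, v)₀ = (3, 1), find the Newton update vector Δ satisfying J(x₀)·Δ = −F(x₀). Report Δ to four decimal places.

At (3, 1): F = (54.0000, -20.0000).
Jacobian J = [[6·u·v + 8·u - 2, 3·u^2], [-4·v^2 - v, -8·u·v - u - 1]].
At the point, J = [[40.0000, 27.0000], [-5.0000, -28.0000]] (det J = -985.0000).
Solving J·Δ = −F gives Δ = (-0.9868, -0.5381).

(-0.9868, -0.5381)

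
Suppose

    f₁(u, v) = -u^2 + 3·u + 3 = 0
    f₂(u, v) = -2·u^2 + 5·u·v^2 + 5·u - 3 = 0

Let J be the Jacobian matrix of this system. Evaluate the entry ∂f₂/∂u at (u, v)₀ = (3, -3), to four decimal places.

∂f₂/∂u = -4·u + 5·v^2 + 5.
At (3, -3) this is 38.0000.

38.0000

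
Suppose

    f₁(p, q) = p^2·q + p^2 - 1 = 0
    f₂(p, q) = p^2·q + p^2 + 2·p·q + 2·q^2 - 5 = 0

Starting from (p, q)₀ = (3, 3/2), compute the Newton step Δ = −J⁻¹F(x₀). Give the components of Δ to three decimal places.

(-1.127, -0.510)

At (3, 3/2): F = (21.500, 31.000).
Jacobian J = [[2·p·q + 2·p, p^2], [2·p·q + 2·p + 2·q, p^2 + 2·p + 4·q]].
At the point, J = [[15.000, 9.000], [18.000, 21.000]] (det J = 153.000).
Solving J·Δ = −F gives Δ = (-1.127, -0.510).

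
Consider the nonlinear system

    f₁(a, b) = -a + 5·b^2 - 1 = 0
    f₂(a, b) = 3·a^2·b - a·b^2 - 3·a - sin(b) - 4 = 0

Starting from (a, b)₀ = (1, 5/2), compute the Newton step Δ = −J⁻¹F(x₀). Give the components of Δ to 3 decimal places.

(0.867, -1.135)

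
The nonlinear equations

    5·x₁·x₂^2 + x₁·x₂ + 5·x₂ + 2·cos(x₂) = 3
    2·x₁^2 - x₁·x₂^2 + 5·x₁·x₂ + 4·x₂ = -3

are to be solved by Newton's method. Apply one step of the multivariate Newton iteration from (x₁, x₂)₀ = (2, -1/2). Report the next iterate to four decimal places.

(3.2667, -1.1344)

At (2, -1/2): F = (-2.244835, 3.5000).
Jacobian J = [[5·x₂^2 + x₂, 10·x₁·x₂ + x₁ - 2·sin(x₂) + 5], [4·x₁ - x₂^2 + 5·x₂, -2·x₁·x₂ + 5·x₁ + 4]].
At the point, J = [[0.7500, -2.041149], [5.2500, 16.0000]] (det J = 22.716032).
Solving J·Δ = −F gives Δ = (1.2667, -0.6344).
Then the next iterate is (x₁, x₂)₁ = (3.2667, -1.1344).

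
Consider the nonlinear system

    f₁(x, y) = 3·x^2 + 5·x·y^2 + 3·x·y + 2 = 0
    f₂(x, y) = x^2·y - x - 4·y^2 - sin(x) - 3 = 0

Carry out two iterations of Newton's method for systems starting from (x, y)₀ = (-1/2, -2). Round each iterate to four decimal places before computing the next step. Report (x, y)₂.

(0.4799, -0.2569)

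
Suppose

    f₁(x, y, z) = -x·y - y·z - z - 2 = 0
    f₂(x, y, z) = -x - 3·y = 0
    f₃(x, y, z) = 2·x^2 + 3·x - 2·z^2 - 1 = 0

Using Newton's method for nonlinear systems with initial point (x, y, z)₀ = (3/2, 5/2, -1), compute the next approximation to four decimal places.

(0.6880, -0.2293, -0.6729)

At (3/2, 5/2, -1): F = (-2.2500, -9.0000, 6.0000).
Jacobian J = [[-y, -x - z, -y - 1], [-1, -3, 0], [4·x + 3, 0, -4·z]].
At the point, J = [[-2.5000, -0.5000, -3.5000], [-1.0000, -3.0000, 0.0000], [9.0000, 0.0000, 4.0000]] (det J = -66.5000).
Solving J·Δ = −F gives Δ = (-0.8120, -2.7293, 0.3271).
Then the next iterate is (x, y, z)₁ = (0.6880, -0.2293, -0.6729).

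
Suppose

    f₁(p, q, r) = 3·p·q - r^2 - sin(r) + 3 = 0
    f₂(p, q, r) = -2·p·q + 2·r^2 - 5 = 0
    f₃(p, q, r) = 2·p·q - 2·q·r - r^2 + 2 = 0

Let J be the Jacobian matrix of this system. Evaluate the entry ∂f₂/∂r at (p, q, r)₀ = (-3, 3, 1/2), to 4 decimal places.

2.0000

∂f₂/∂r = 4·r.
At (-3, 3, 1/2) this is 2.0000.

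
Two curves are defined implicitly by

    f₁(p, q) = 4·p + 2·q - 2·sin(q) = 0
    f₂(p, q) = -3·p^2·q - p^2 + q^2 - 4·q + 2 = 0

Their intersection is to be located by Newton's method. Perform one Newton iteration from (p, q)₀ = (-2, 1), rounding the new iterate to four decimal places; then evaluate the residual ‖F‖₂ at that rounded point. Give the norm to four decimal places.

At (-2, 1): F = (-7.682942, -17.0000).
Jacobian J = [[4, -2·cos(q) + 2], [-6·p·q - 2·p, -3·p^2 + 2·q - 4]].
At the point, J = [[4.0000, 0.919395], [16.0000, -14.0000]] (det J = -70.710326).
Solving J·Δ = −F gives Δ = (1.7422, 0.7768).
Then the next iterate is (p, q)₁ = (-0.2578, 1.7768).
Re-evaluating at (-0.2578, 1.7768): F = (0.564688, -2.370905), so ‖F‖₂ = 2.4372.

2.4372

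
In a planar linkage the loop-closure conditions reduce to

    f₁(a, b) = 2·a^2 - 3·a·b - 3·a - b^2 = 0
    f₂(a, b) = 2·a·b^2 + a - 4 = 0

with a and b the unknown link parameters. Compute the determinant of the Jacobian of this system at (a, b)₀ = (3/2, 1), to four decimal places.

J = [[4·a - 3·b - 3, -3·a - 2·b], [2·b^2 + 1, 4·a·b]].
At the point, J = [[0.0000, -6.5000], [3.0000, 6.0000]].
det J = 19.5000.

19.5000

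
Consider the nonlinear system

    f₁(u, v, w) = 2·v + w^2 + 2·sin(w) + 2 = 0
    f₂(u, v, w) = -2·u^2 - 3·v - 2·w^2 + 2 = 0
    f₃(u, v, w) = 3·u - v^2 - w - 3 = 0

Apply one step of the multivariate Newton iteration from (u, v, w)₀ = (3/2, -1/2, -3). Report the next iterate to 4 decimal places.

(0.7675, -1.6138, -2.0614)

At (3/2, -1/2, -3): F = (9.717760, -19.0000, 4.2500).
Jacobian J = [[0, 2, 2·w + 2·cos(w)], [-4·u, -3, -4·w], [3, -2·v, -1]].
At the point, J = [[0.0000, 2.0000, -7.979985], [-6.0000, -3.0000, 12.0000], [3.0000, 1.0000, -1.0000]] (det J = 36.060045).
Solving J·Δ = −F gives Δ = (-0.7325, -1.1138, 0.9386).
Then the next iterate is (u, v, w)₁ = (0.7675, -1.6138, -2.0614).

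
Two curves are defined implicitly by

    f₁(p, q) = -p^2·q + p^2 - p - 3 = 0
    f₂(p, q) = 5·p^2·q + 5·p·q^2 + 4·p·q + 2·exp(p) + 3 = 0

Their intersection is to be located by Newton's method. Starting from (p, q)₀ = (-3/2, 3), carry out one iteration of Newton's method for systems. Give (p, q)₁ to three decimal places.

At (-3/2, 3): F = (-6.000, -48.30374).
Jacobian J = [[-2·p·q + 2·p - 1, -p^2], [10·p·q + 5·q^2 + 4·q + 2·exp(p), 5·p^2 + 10·p·q + 4·p]].
At the point, J = [[5.000, -2.250], [12.44626, -39.750]] (det J = -170.74591).
Solving J·Δ = −F gives Δ = (0.760, -0.977).
Then the next iterate is (p, q)₁ = (-0.740, 2.023).

(-0.740, 2.023)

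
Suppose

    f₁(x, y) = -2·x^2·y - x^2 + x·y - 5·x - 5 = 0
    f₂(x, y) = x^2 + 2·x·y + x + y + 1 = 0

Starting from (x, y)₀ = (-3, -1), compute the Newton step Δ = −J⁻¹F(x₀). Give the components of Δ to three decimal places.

(1.632, 0.115)

At (-3, -1): F = (22.000, 12.000).
Jacobian J = [[-4·x·y - 2·x + y - 5, -2·x^2 + x], [2·x + 2·y + 1, 2·x + 1]].
At the point, J = [[-12.000, -21.000], [-7.000, -5.000]] (det J = -87.000).
Solving J·Δ = −F gives Δ = (1.632, 0.115).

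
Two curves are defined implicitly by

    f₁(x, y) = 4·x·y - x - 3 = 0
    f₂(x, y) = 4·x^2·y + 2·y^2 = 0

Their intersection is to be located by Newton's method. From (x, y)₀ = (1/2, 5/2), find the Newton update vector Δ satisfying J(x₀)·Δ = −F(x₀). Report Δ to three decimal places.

(0.171, -1.519)

At (1/2, 5/2): F = (1.500, 15.000).
Jacobian J = [[4·y - 1, 4·x], [8·x·y, 4·x^2 + 4·y]].
At the point, J = [[9.000, 2.000], [10.000, 11.000]] (det J = 79.000).
Solving J·Δ = −F gives Δ = (0.171, -1.519).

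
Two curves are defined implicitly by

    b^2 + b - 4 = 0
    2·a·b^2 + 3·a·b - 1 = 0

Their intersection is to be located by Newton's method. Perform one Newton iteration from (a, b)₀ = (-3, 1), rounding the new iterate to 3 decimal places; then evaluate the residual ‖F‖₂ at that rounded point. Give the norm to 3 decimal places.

30.680

At (-3, 1): F = (-2.000, -16.000).
Jacobian J = [[0, 2·b + 1], [2·b^2 + 3·b, 4·a·b + 3·a]].
At the point, J = [[0.000, 3.000], [5.000, -21.000]] (det J = -15.000).
Solving J·Δ = −F gives Δ = (6.000, 0.667).
Then the next iterate is (a, b)₁ = (3.000, 1.667).
Re-evaluating at (3.000, 1.667): F = (0.44589, 30.67633), so ‖F‖₂ = 30.680.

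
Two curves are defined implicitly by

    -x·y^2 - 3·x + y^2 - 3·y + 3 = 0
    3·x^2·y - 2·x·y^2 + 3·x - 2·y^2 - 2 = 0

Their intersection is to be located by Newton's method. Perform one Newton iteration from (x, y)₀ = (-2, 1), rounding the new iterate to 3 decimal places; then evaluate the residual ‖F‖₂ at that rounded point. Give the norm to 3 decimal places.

35.124

At (-2, 1): F = (9.000, 6.000).
Jacobian J = [[-y^2 - 3, -2·x·y + 2·y - 3], [6·x·y - 2·y^2 + 3, 3·x^2 - 4·x·y - 4·y]].
At the point, J = [[-4.000, 3.000], [-11.000, 16.000]] (det J = -31.000).
Solving J·Δ = −F gives Δ = (4.065, 2.419).
Then the next iterate is (x, y)₁ = (2.065, 3.419).
Re-evaluating at (2.065, 3.419): F = (-25.90138, -23.72385), so ‖F‖₂ = 35.124.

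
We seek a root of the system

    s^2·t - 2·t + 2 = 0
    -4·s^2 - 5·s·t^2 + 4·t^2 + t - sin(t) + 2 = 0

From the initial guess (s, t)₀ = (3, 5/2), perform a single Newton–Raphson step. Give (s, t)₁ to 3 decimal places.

(2.194, 1.441)

At (3, 5/2): F = (19.500, -100.84847).
Jacobian J = [[2·s·t, s^2 - 2], [-8·s - 5·t^2, -10·s·t + 8·t - cos(t) + 1]].
At the point, J = [[15.000, 7.000], [-55.250, -53.19886]] (det J = -411.23285).
Solving J·Δ = −F gives Δ = (-0.806, -1.059).
Then the next iterate is (s, t)₁ = (2.194, 1.441).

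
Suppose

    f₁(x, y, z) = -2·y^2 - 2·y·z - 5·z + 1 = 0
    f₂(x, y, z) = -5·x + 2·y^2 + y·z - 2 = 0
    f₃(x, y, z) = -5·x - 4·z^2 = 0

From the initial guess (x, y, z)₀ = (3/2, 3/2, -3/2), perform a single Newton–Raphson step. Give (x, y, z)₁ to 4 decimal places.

(0.5467, 1.7259, -0.5222)

At (3/2, 3/2, -3/2): F = (8.5000, -7.2500, -16.5000).
Jacobian J = [[0, -4·y - 2·z, -2·y - 5], [-5, 4·y + z, y], [-5, 0, -8·z]].
At the point, J = [[0.0000, -3.0000, -8.0000], [-5.0000, 4.5000, 1.5000], [-5.0000, 0.0000, 12.0000]] (det J = -337.5000).
Solving J·Δ = −F gives Δ = (-0.9533, 0.2259, 0.9778).
Then the next iterate is (x, y, z)₁ = (0.5467, 1.7259, -0.5222).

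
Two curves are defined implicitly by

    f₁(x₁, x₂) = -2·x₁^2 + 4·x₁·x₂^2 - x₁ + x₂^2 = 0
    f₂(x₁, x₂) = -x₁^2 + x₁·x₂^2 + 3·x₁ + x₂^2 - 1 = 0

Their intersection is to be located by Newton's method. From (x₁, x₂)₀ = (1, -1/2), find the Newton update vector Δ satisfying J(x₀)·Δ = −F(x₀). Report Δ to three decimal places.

At (1, -1/2): F = (-1.750, 1.500).
Jacobian J = [[-4·x₁ + 4·x₂^2 - 1, 8·x₁·x₂ + 2·x₂], [-2·x₁ + x₂^2 + 3, 2·x₁·x₂ + 2·x₂]].
At the point, J = [[-4.000, -5.000], [1.250, -2.000]] (det J = 14.250).
Solving J·Δ = −F gives Δ = (-0.772, 0.268).

(-0.772, 0.268)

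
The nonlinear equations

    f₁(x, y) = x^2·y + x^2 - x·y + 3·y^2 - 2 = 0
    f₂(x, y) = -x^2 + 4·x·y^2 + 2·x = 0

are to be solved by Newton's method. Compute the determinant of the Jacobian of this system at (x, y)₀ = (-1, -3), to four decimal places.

J = [[2·x·y + 2·x - y, x^2 - x + 6·y], [-2·x + 4·y^2 + 2, 8·x·y]].
At the point, J = [[7.0000, -16.0000], [40.0000, 24.0000]].
det J = 808.0000.

808.0000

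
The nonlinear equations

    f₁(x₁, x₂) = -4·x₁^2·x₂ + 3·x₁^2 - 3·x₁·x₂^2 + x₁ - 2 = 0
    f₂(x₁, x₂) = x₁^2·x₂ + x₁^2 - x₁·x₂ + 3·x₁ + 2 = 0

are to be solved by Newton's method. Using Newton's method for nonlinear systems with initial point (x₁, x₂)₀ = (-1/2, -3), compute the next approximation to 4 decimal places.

(-0.4201, -1.8528)

At (-1/2, -3): F = (14.7500, -1.5000).
Jacobian J = [[-8·x₁·x₂ + 6·x₁ - 3·x₂^2 + 1, -4·x₁^2 - 6·x₁·x₂], [2·x₁·x₂ + 2·x₁ - x₂ + 3, x₁^2 - x₁]].
At the point, J = [[-41.0000, -10.0000], [8.0000, 0.7500]] (det J = 49.2500).
Solving J·Δ = −F gives Δ = (0.0799, 1.1472).
Then the next iterate is (x₁, x₂)₁ = (-0.4201, -1.8528).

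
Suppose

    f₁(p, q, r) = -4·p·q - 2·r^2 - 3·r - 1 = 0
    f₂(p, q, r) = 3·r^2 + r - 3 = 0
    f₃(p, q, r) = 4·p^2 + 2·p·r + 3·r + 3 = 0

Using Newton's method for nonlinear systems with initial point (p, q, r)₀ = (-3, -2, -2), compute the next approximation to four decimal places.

(-1.4610, -1.0411, -1.3636)

At (-3, -2, -2): F = (-27.0000, 7.0000, 45.0000).
Jacobian J = [[-4·q, -4·p, -4·r - 3], [0, 0, 6·r + 1], [8·p + 2·r, 0, 2·p + 3]].
At the point, J = [[8.0000, 12.0000, 5.0000], [0.0000, 0.0000, -11.0000], [-28.0000, 0.0000, -3.0000]] (det J = 3696.0000).
Solving J·Δ = −F gives Δ = (1.5390, 0.9589, 0.6364).
Then the next iterate is (p, q, r)₁ = (-1.4610, -1.0411, -1.3636).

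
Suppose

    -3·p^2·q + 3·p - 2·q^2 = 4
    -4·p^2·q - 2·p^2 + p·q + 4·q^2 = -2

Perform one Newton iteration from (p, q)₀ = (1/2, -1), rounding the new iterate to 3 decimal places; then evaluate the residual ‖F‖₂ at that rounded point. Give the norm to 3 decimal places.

At (1/2, -1): F = (-3.750, 6.000).
Jacobian J = [[-6·p·q + 3, -3·p^2 - 4·q], [-8·p·q - 4·p + q, -4·p^2 + p + 8·q]].
At the point, J = [[6.000, 3.250], [1.000, -8.500]] (det J = -54.250).
Solving J·Δ = −F gives Δ = (0.228, 0.733).
Then the next iterate is (p, q)₁ = (0.728, -0.267).
Re-evaluating at (0.728, -0.267): F = (-1.53406, 1.59683), so ‖F‖₂ = 2.214.

2.214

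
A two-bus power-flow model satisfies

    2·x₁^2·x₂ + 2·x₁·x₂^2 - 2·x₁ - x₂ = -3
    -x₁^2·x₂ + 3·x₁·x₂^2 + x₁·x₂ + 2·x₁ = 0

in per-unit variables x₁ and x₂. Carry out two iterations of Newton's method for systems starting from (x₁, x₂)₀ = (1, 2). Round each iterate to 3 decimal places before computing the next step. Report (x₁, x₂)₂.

(0.305, 0.556)

At (1, 2): F = (11.000, 14.000).
Jacobian J = [[4·x₁·x₂ + 2·x₂^2 - 2, 2·x₁^2 + 4·x₁·x₂ - 1], [-2·x₁·x₂ + 3·x₂^2 + x₂ + 2, -x₁^2 + 6·x₁·x₂ + x₁]].
At the point, J = [[14.000, 9.000], [12.000, 12.000]] (det J = 60.000).
Solving J·Δ = −F gives Δ = (-0.100, -1.067).
Then the next iterate is (x₁, x₂)₁ = (0.900, 0.933).
Round to (0.900, 0.933) and repeat: F = (3.34534, 4.23429), J = [[3.09978, 3.97880], [3.86507, 5.12820]].
Δ = (-0.595, -0.377), so (x₁, x₂)₂ = (0.305, 0.556).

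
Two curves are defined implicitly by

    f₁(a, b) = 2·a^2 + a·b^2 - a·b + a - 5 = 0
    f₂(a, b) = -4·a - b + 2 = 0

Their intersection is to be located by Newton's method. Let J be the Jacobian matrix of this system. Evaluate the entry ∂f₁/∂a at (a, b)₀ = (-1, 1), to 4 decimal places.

∂f₁/∂a = 4·a + b^2 - b + 1.
At (-1, 1) this is -3.0000.

-3.0000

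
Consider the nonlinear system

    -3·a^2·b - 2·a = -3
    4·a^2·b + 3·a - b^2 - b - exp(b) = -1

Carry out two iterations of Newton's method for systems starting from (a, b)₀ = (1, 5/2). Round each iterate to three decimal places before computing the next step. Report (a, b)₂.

(0.702, 1.189)

At (1, 5/2): F = (-6.500, -6.93249).
Jacobian J = [[-6·a·b - 2, -3·a^2], [8·a·b + 3, 4·a^2 - 2·b - exp(b) - 1]].
At the point, J = [[-17.000, -3.000], [23.000, -14.18249]] (det J = 310.10240).
Solving J·Δ = −F gives Δ = (-0.230, -0.862).
Then the next iterate is (a, b)₁ = (0.770, 1.638).
Round to (0.770, 1.638) and repeat: F = (-1.45351, -2.27123), J = [[-9.56756, -1.77870], [13.09008, -7.04927]].
Δ = (-0.068, -0.449), so (a, b)₂ = (0.702, 1.189).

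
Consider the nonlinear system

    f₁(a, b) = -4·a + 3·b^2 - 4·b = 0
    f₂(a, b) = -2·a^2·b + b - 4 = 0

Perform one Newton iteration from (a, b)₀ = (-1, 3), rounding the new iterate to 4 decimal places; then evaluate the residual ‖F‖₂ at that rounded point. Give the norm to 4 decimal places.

At (-1, 3): F = (19.0000, -7.0000).
Jacobian J = [[-4, 6·b - 4], [-4·a·b, -2·a^2 + 1]].
At the point, J = [[-4.0000, 14.0000], [12.0000, -1.0000]] (det J = -164.0000).
Solving J·Δ = −F gives Δ = (0.4817, -1.2195).
Then the next iterate is (a, b)₁ = (-0.5183, 1.7805).
Re-evaluating at (-0.5183, 1.7805): F = (4.461741, -3.176109), so ‖F‖₂ = 5.4768.

5.4768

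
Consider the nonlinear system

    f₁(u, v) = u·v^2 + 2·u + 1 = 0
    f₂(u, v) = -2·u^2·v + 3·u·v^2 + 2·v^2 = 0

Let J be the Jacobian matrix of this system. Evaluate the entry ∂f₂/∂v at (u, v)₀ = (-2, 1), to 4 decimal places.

-16.0000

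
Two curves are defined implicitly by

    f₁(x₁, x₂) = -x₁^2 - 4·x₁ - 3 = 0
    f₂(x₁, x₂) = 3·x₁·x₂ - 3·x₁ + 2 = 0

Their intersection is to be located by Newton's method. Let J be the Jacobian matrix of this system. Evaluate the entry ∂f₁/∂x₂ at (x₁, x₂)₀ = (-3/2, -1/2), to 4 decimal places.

∂f₁/∂x₂ = 0.
At (-3/2, -1/2) this is 0.0000.

0.0000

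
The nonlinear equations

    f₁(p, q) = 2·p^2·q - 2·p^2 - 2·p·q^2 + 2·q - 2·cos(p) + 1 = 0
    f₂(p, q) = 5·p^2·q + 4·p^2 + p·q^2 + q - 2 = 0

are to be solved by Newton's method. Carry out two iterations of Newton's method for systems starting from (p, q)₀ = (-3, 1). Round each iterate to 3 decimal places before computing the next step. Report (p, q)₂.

(-1.024, 0.574)

At (-3, 1): F = (10.97998, 77.000).
Jacobian J = [[4·p·q - 4·p - 2·q^2 + 2·sin(p), 2·p^2 - 4·p·q + 2], [10·p·q + 8·p + q^2, 5·p^2 + 2·p·q + 1]].
At the point, J = [[-2.28224, 32.000], [-53.000, 40.000]] (det J = 1604.71040).
Solving J·Δ = −F gives Δ = (1.262, -0.253).
Then the next iterate is (p, q)₁ = (-1.738, 0.747).
Round to (-1.738, 0.747) and repeat: F = (3.23804, 21.14186), J = [[-1.32927, 13.23443], [-26.32885, 13.50665]].
Δ = (0.714, -0.173), so (p, q)₂ = (-1.024, 0.574).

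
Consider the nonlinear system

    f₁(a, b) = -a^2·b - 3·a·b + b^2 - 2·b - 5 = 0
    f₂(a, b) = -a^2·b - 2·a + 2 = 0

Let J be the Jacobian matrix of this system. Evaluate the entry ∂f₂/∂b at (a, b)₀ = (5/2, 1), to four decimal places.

-6.2500

∂f₂/∂b = -a^2.
At (5/2, 1) this is -6.2500.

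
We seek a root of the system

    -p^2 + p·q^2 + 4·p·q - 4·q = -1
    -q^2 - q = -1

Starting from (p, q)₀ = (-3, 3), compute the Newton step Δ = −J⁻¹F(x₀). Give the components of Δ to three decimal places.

(1.095, -1.571)

At (-3, 3): F = (-83.000, -11.000).
Jacobian J = [[-2·p + q^2 + 4·q, 2·p·q + 4·p - 4], [0, -2·q - 1]].
At the point, J = [[27.000, -34.000], [0.000, -7.000]] (det J = -189.000).
Solving J·Δ = −F gives Δ = (1.095, -1.571).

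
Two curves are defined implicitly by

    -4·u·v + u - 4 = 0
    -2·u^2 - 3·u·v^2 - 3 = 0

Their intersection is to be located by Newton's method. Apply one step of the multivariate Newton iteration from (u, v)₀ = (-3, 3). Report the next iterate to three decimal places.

(-0.957, 2.457)

At (-3, 3): F = (29.000, 60.000).
Jacobian J = [[-4·v + 1, -4·u], [-4·u - 3·v^2, -6·u·v]].
At the point, J = [[-11.000, 12.000], [-15.000, 54.000]] (det J = -414.000).
Solving J·Δ = −F gives Δ = (2.043, -0.543).
Then the next iterate is (u, v)₁ = (-0.957, 2.457).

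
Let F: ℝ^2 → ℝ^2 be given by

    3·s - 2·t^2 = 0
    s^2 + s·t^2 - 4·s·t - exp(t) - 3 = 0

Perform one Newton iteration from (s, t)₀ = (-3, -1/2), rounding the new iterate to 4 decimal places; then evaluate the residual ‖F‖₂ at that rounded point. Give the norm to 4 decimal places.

4.0187

At (-3, -1/2): F = (-9.5000, -1.356531).
Jacobian J = [[3, -4·t], [2·s + t^2 - 4·t, 2·s·t - 4·s - exp(t)]].
At the point, J = [[3.0000, 2.0000], [-3.7500, 14.393469]] (det J = 50.680408).
Solving J·Δ = −F gives Δ = (2.6445, 0.7832).
Then the next iterate is (s, t)₁ = (-0.3555, 0.2832).
Re-evaluating at (-0.3555, 0.2832): F = (-1.226904, -3.826792), so ‖F‖₂ = 4.0187.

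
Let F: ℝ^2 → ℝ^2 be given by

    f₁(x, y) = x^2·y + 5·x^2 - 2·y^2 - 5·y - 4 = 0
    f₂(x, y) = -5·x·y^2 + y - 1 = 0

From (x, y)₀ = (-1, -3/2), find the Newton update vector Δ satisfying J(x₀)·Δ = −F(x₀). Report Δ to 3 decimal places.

(0.436, 0.275)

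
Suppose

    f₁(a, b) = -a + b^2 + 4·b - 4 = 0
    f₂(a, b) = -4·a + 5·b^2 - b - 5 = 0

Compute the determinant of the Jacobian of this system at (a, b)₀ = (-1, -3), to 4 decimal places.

J = [[-1, 2·b + 4], [-4, 10·b - 1]].
At the point, J = [[-1.0000, -2.0000], [-4.0000, -31.0000]].
det J = 23.0000.

23.0000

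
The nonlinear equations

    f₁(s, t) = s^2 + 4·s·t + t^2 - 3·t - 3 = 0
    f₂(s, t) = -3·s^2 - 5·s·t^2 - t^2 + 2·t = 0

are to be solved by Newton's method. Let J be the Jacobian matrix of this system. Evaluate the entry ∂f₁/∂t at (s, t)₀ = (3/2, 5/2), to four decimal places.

8.0000

∂f₁/∂t = 4·s + 2·t - 3.
At (3/2, 5/2) this is 8.0000.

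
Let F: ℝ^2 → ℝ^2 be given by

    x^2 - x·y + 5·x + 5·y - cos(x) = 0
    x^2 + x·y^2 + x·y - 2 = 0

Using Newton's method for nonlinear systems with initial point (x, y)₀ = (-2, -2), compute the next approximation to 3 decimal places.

(1.899, -0.367)

At (-2, -2): F = (-19.58385, -2.000).
Jacobian J = [[2·x - y + sin(x) + 5, -x + 5], [2·x + y^2 + y, 2·x·y + x]].
At the point, J = [[2.09070, 7.000], [-2.000, 6.000]] (det J = 26.54422).
Solving J·Δ = −F gives Δ = (3.899, 1.633).
Then the next iterate is (x, y)₁ = (1.899, -0.367).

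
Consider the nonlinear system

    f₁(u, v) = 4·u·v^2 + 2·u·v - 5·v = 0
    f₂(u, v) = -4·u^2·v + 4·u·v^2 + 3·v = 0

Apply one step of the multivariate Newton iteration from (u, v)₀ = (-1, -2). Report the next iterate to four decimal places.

At (-1, -2): F = (-2.0000, -14.0000).
Jacobian J = [[4·v^2 + 2·v, 8·u·v + 2·u - 5], [-8·u·v + 4·v^2, -4·u^2 + 8·u·v + 3]].
At the point, J = [[12.0000, 9.0000], [0.0000, 15.0000]] (det J = 180.0000).
Solving J·Δ = −F gives Δ = (-0.5333, 0.9333).
Then the next iterate is (u, v)₁ = (-1.5333, -1.0667).

(-1.5333, -1.0667)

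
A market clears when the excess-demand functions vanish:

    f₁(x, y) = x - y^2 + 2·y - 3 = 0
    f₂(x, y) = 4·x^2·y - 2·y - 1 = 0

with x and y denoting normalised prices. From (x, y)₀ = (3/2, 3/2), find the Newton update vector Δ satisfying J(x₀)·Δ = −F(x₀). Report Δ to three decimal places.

At (3/2, 3/2): F = (-0.750, 9.500).
Jacobian J = [[1, -2·y + 2], [8·x·y, 4·x^2 - 2]].
At the point, J = [[1.000, -1.000], [18.000, 7.000]] (det J = 25.000).
Solving J·Δ = −F gives Δ = (-0.170, -0.920).

(-0.170, -0.920)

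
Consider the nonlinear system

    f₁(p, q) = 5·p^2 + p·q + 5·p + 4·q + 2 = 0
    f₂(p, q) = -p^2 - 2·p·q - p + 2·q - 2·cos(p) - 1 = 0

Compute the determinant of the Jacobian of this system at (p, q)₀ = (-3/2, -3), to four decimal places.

-80.0125

J = [[10·p + q + 5, p + 4], [-2·p - 2·q + 2·sin(p) - 1, -2·p + 2]].
At the point, J = [[-13.0000, 2.5000], [6.005010, 5.0000]].
det J = -80.0125.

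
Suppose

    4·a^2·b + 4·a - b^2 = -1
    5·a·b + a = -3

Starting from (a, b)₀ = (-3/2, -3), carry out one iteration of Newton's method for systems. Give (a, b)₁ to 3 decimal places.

(-2.083, 1.289)

At (-3/2, -3): F = (-41.000, 24.000).
Jacobian J = [[8·a·b + 4, 4·a^2 - 2·b], [5·b + 1, 5·a]].
At the point, J = [[40.000, 15.000], [-14.000, -7.500]] (det J = -90.000).
Solving J·Δ = −F gives Δ = (-0.583, 4.289).
Then the next iterate is (a, b)₁ = (-2.083, 1.289).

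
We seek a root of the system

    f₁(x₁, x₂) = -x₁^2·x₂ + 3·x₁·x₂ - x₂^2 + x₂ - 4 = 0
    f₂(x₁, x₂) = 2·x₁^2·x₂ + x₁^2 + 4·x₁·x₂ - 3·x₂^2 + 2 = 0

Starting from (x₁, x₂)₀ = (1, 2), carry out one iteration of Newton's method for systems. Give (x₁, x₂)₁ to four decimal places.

(-1.5000, -5.0000)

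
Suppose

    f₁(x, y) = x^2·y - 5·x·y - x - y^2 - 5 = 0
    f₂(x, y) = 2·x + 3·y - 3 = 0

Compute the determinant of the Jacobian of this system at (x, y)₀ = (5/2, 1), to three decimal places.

13.500

J = [[2·x·y - 5·y - 1, x^2 - 5·x - 2·y], [2, 3]].
At the point, J = [[-1.000, -8.250], [2.000, 3.000]].
det J = 13.500.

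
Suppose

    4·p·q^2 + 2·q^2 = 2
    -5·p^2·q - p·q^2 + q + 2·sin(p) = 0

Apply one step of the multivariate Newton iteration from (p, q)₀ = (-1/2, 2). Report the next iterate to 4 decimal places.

(-0.3750, 1.1368)

At (-1/2, 2): F = (-2.0000, 0.541149).
Jacobian J = [[4·q^2, 8·p·q + 4·q], [-10·p·q - q^2 + 2·cos(p), -5·p^2 - 2·p·q + 1]].
At the point, J = [[16.0000, 0.0000], [7.755165, 1.7500]] (det J = 28.0000).
Solving J·Δ = −F gives Δ = (0.1250, -0.8632).
Then the next iterate is (p, q)₁ = (-0.3750, 1.1368).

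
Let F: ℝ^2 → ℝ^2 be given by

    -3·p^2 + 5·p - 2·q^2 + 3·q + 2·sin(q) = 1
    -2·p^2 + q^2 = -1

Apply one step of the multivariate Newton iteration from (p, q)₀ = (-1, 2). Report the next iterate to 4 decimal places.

(-0.7144, 0.9644)

At (-1, 2): F = (-9.181405, 3.0000).
Jacobian J = [[-6·p + 5, -4·q + 2·cos(q) + 3], [-4·p, 2·q]].
At the point, J = [[11.0000, -5.832294], [4.0000, 4.0000]] (det J = 67.329175).
Solving J·Δ = −F gives Δ = (0.2856, -1.0356).
Then the next iterate is (p, q)₁ = (-0.7144, 0.9644).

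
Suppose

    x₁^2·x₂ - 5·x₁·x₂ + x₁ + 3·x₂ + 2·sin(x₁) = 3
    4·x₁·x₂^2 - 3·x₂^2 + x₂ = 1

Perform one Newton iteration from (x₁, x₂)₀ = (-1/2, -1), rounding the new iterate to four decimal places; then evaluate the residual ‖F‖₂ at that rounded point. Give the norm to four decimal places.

3.1515

At (-1/2, -1): F = (-10.208851, -7.0000).
Jacobian J = [[2·x₁·x₂ - 5·x₂ + 2·cos(x₁) + 1, x₁^2 - 5·x₁ + 3], [4·x₂^2, 8·x₁·x₂ - 6·x₂ + 1]].
At the point, J = [[8.755165, 5.7500], [4.0000, 11.0000]] (det J = 73.306816).
Solving J·Δ = −F gives Δ = (0.9828, 0.2790).
Then the next iterate is (x₁, x₂)₁ = (0.4828, -0.7210).
Re-evaluating at (0.4828, -0.7210): F = (-2.179246, -2.276606), so ‖F‖₂ = 3.1515.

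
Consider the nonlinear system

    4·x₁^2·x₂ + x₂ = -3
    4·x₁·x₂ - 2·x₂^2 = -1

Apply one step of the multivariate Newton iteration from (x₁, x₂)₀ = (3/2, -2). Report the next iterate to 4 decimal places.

At (3/2, -2): F = (-17.0000, -19.0000).
Jacobian J = [[8·x₁·x₂, 4·x₁^2 + 1], [4·x₂, 4·x₁ - 4·x₂]].
At the point, J = [[-24.0000, 10.0000], [-8.0000, 14.0000]] (det J = -256.0000).
Solving J·Δ = −F gives Δ = (-0.1875, 1.2500).
Then the next iterate is (x₁, x₂)₁ = (1.3125, -0.7500).

(1.3125, -0.7500)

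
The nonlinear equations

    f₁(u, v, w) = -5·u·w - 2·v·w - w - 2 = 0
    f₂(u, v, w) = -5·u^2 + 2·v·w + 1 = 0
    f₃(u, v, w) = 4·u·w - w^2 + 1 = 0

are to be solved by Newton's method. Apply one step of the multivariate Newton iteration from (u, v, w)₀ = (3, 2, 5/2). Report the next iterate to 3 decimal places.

(1.502, 0.927, 1.105)

At (3, 2, 5/2): F = (-52.000, -34.000, 24.750).
Jacobian J = [[-5·w, -2·w, -5·u - 2·v - 1], [-10·u, 2·w, 2·v], [4·w, 0, 4·u - 2·w]].
At the point, J = [[-12.500, -5.000, -20.000], [-30.000, 5.000, 4.000], [10.000, 0.000, 7.000]] (det J = -687.500).
Solving J·Δ = −F gives Δ = (-1.498, -1.073, -1.395).
Then the next iterate is (u, v, w)₁ = (1.502, 0.927, 1.105).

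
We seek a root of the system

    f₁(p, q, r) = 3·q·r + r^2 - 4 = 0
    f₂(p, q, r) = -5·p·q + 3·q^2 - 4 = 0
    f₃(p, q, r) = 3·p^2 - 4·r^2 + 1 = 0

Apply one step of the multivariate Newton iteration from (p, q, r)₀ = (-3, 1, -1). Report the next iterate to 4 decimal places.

At (-3, 1, -1): F = (-6.0000, 14.0000, 24.0000).
Jacobian J = [[0, 3·r, 3·q + 2·r], [-5·q, -5·p + 6·q, 0], [6·p, 0, -8·r]].
At the point, J = [[0.0000, -3.0000, 1.0000], [-5.0000, 21.0000, 0.0000], [-18.0000, 0.0000, 8.0000]] (det J = 258.0000).
Solving J·Δ = −F gives Δ = (4.5581, 0.4186, 7.2558).
Then the next iterate is (p, q, r)₁ = (1.5581, 1.4186, 6.2558).

(1.5581, 1.4186, 6.2558)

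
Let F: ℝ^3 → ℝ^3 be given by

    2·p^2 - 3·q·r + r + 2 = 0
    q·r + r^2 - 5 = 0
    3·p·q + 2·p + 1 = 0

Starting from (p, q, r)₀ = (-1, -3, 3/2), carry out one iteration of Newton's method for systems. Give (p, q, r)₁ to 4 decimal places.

(-1.9286, 1.8333, 1.4036)

At (-1, -3, 3/2): F = (19.0000, -7.2500, 8.0000).
Jacobian J = [[4·p, -3·r, -3·q + 1], [0, r, q + 2·r], [3·q + 2, 3·p, 0]].
At the point, J = [[-4.0000, -4.5000, 10.0000], [0.0000, 1.5000, 0.0000], [-7.0000, -3.0000, 0.0000]] (det J = 105.0000).
Solving J·Δ = −F gives Δ = (-0.9286, 4.8333, -0.0964).
Then the next iterate is (p, q, r)₁ = (-1.9286, 1.8333, 1.4036).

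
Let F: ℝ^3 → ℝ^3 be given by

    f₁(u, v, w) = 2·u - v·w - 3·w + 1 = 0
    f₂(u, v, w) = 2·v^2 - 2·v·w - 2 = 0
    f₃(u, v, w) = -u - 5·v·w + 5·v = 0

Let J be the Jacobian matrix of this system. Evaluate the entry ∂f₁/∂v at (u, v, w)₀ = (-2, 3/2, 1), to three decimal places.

-1.000

∂f₁/∂v = -w.
At (-2, 3/2, 1) this is -1.000.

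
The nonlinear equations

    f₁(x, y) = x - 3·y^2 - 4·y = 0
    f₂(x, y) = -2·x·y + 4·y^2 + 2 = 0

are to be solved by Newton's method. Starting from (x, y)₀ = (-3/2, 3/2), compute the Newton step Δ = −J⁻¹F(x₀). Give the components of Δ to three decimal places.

At (-3/2, 3/2): F = (-14.250, 15.500).
Jacobian J = [[1, -6·y - 4], [-2·y, -2·x + 8·y]].
At the point, J = [[1.000, -13.000], [-3.000, 15.000]] (det J = -24.000).
Solving J·Δ = −F gives Δ = (-0.510, -1.135).

(-0.510, -1.135)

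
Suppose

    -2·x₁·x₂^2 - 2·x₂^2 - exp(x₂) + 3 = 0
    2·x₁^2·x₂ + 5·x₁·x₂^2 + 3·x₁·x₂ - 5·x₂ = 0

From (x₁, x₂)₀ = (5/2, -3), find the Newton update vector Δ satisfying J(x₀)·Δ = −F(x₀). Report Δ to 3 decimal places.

(-0.931, 1.032)

At (5/2, -3): F = (-60.04979, 67.500).
Jacobian J = [[-2·x₂^2, -4·x₁·x₂ - 4·x₂ - exp(x₂)], [4·x₁·x₂ + 5·x₂^2 + 3·x₂, 2·x₁^2 + 10·x₁·x₂ + 3·x₁ - 5]].
At the point, J = [[-18.000, 41.95021], [6.000, -60.000]] (det J = 828.29872).
Solving J·Δ = −F gives Δ = (-0.931, 1.032).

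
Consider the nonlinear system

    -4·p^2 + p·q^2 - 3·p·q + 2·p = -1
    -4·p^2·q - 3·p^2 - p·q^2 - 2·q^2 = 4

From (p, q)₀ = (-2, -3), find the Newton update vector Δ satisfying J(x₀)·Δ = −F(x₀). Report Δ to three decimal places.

At (-2, -3): F = (-55.000, 32.000).
Jacobian J = [[-8·p + q^2 - 3·q + 2, 2·p·q - 3·p], [-8·p·q - 6·p - q^2, -4·p^2 - 2·p·q - 4·q]].
At the point, J = [[36.000, 18.000], [-45.000, -16.000]] (det J = 234.000).
Solving J·Δ = −F gives Δ = (-1.299, 5.654).

(-1.299, 5.654)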